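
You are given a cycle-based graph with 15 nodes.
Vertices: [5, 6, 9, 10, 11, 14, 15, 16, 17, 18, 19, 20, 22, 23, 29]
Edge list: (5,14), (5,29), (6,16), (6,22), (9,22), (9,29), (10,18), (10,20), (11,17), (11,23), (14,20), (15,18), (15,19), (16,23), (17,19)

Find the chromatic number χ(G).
χ(G) = 3

Clique number ω(G) = 2 (lower bound: χ ≥ ω).
Odd cycle [9, 29, 5, 14, 20, 10, 18, 15, 19, 17, 11, 23, 16, 6, 22] needs 3 colors (χ ≥ 3).
The coloring below uses 3 colors, so χ(G) = 3.
A valid 3-coloring: color 1: [5, 6, 9, 11, 18, 19, 20]; color 2: [10, 14, 15, 17, 22, 23, 29]; color 3: [16].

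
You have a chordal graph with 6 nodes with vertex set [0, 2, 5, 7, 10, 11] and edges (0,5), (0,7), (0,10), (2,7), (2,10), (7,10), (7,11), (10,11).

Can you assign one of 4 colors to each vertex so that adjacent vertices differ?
A valid 4-coloring: color 1: [5, 7]; color 2: [10]; color 3: [0, 2, 11].
(χ(G) = 3 ≤ 4.)

Yes, G is 4-colorable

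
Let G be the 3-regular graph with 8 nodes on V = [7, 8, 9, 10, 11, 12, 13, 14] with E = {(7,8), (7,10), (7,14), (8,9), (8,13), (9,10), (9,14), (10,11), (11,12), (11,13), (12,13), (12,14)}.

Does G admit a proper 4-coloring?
Yes, G is 4-colorable

A valid 4-coloring: color 1: [8, 10, 14]; color 2: [7, 9, 13]; color 3: [11]; color 4: [12].
(χ(G) = 3 ≤ 4.)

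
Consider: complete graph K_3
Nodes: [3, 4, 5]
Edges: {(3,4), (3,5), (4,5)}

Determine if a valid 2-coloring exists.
The clique on vertices [3, 4, 5] has size 3 > 2, so it alone needs 3 colors.

No, G is not 2-colorable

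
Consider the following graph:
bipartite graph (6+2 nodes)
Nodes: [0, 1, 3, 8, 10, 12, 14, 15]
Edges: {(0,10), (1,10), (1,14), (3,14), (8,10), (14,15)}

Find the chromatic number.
χ(G) = 2

Clique number ω(G) = 2 (lower bound: χ ≥ ω).
The graph is bipartite (no odd cycle), so 2 colors suffice: χ(G) = 2.
A valid 2-coloring: color 1: [10, 12, 14]; color 2: [0, 1, 3, 8, 15].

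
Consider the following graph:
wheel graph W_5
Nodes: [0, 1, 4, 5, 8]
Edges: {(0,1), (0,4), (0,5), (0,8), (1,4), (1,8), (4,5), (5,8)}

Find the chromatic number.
χ(G) = 3

Clique number ω(G) = 3 (lower bound: χ ≥ ω).
The clique on [0, 1, 8] has size 3, forcing χ ≥ 3, and the coloring below uses 3 colors, so χ(G) = 3.
A valid 3-coloring: color 1: [0]; color 2: [4, 8]; color 3: [1, 5].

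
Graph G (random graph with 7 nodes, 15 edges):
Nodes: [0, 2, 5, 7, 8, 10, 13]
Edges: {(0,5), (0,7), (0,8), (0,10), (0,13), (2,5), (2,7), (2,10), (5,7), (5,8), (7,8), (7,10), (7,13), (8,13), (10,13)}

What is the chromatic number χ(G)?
χ(G) = 4

Clique number ω(G) = 4 (lower bound: χ ≥ ω).
The clique on [0, 7, 8, 13] has size 4, forcing χ ≥ 4, and the coloring below uses 4 colors, so χ(G) = 4.
A valid 4-coloring: color 1: [7]; color 2: [0, 2]; color 3: [5, 13]; color 4: [8, 10].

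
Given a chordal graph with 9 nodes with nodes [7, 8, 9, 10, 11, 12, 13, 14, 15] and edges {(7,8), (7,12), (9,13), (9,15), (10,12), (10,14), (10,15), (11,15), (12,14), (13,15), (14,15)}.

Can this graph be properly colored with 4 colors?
Yes, G is 4-colorable

A valid 4-coloring: color 1: [8, 12, 15]; color 2: [7, 9, 10, 11]; color 3: [13, 14].
(χ(G) = 3 ≤ 4.)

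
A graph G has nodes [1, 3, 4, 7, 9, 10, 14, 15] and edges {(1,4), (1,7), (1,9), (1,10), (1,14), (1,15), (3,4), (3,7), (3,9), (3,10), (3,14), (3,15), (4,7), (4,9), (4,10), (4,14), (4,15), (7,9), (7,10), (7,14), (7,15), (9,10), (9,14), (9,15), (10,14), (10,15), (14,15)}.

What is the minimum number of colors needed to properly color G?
Clique number ω(G) = 7 (lower bound: χ ≥ ω).
The clique on [1, 4, 7, 9, 10, 14, 15] has size 7, forcing χ ≥ 7, and the coloring below uses 7 colors, so χ(G) = 7.
A valid 7-coloring: color 1: [7]; color 2: [4]; color 3: [10]; color 4: [14]; color 5: [15]; color 6: [9]; color 7: [1, 3].

χ(G) = 7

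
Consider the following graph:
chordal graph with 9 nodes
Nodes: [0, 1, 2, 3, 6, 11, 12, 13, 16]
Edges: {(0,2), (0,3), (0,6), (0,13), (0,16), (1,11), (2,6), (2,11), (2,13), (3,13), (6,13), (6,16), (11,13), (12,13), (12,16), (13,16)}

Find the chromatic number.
χ(G) = 4

Clique number ω(G) = 4 (lower bound: χ ≥ ω).
The clique on [0, 6, 13, 16] has size 4, forcing χ ≥ 4, and the coloring below uses 4 colors, so χ(G) = 4.
A valid 4-coloring: color 1: [1, 13]; color 2: [0, 11, 12]; color 3: [2, 3, 16]; color 4: [6].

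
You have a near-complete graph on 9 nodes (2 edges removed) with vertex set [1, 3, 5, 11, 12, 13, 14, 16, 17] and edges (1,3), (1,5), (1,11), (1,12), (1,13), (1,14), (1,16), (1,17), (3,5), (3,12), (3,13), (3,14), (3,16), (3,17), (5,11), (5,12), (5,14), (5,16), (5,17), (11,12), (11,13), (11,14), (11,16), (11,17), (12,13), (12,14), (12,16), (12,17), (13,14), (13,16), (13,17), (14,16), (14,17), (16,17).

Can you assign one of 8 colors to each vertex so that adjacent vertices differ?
Yes, G is 8-colorable

A valid 8-coloring: color 1: [16]; color 2: [14]; color 3: [12]; color 4: [1]; color 5: [17]; color 6: [3, 11]; color 7: [5, 13].
(χ(G) = 7 ≤ 8.)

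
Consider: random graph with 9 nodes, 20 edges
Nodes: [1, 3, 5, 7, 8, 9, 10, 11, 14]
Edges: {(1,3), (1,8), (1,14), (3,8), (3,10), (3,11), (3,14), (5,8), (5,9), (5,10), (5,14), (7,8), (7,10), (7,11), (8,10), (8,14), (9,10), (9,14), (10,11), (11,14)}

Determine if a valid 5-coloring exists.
Yes, G is 5-colorable

A valid 5-coloring: color 1: [8, 9, 11]; color 2: [10, 14]; color 3: [3, 5, 7]; color 4: [1].
(χ(G) = 4 ≤ 5.)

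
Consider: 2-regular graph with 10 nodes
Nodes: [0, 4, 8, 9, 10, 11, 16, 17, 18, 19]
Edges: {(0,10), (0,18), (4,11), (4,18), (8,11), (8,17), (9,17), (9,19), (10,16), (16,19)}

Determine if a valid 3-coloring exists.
A valid 3-coloring: color 1: [10, 11, 17, 18, 19]; color 2: [0, 4, 8, 9, 16].
(χ(G) = 2 ≤ 3.)

Yes, G is 3-colorable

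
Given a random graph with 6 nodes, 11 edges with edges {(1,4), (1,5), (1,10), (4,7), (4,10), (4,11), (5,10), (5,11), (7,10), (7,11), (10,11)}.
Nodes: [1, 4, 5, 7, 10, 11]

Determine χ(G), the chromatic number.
Clique number ω(G) = 4 (lower bound: χ ≥ ω).
The clique on [4, 7, 10, 11] has size 4, forcing χ ≥ 4, and the coloring below uses 4 colors, so χ(G) = 4.
A valid 4-coloring: color 1: [10]; color 2: [1, 11]; color 3: [4, 5]; color 4: [7].

χ(G) = 4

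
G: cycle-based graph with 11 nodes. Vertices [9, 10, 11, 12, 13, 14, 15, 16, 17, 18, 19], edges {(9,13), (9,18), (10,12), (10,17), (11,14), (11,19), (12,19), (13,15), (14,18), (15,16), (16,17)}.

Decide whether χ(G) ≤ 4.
A valid 4-coloring: color 1: [10, 11, 13, 16, 18]; color 2: [9, 14, 15, 17, 19]; color 3: [12].
(χ(G) = 3 ≤ 4.)

Yes, G is 4-colorable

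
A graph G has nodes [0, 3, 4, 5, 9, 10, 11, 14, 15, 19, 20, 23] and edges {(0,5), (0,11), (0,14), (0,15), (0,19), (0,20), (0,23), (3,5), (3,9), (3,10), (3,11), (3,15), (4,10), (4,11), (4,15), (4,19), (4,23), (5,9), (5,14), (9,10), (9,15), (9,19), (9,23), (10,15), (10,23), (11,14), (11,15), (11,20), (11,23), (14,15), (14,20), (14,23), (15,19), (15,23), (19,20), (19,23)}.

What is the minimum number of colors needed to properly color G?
Clique number ω(G) = 5 (lower bound: χ ≥ ω).
The clique on [0, 11, 14, 15, 23] has size 5, forcing χ ≥ 5, and the coloring below uses 5 colors, so χ(G) = 5.
A valid 5-coloring: color 1: [5, 15, 20]; color 2: [3, 23]; color 3: [10, 11, 19]; color 4: [0, 4, 9]; color 5: [14].

χ(G) = 5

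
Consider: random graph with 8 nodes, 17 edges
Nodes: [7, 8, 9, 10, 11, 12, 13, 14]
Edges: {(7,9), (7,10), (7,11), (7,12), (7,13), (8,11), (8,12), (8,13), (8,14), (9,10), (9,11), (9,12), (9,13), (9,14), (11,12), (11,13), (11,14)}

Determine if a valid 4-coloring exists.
Yes, G is 4-colorable

A valid 4-coloring: color 1: [8, 9]; color 2: [10, 11]; color 3: [7, 14]; color 4: [12, 13].
(χ(G) = 4 ≤ 4.)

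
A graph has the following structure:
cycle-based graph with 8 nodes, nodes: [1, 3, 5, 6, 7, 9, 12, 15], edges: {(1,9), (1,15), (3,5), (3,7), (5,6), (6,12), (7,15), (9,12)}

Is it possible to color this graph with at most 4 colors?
Yes, G is 4-colorable

A valid 4-coloring: color 1: [3, 6, 9, 15]; color 2: [1, 5, 7, 12].
(χ(G) = 2 ≤ 4.)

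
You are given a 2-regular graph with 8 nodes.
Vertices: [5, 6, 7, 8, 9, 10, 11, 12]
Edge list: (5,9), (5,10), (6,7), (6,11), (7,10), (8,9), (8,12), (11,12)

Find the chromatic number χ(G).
χ(G) = 2

Clique number ω(G) = 2 (lower bound: χ ≥ ω).
The graph is bipartite (no odd cycle), so 2 colors suffice: χ(G) = 2.
A valid 2-coloring: color 1: [6, 9, 10, 12]; color 2: [5, 7, 8, 11].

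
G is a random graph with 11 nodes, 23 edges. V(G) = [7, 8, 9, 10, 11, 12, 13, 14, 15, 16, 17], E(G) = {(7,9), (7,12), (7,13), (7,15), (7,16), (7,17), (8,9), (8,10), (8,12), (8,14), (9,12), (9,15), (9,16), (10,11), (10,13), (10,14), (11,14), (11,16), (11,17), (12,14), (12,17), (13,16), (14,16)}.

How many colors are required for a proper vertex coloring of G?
χ(G) = 3

Clique number ω(G) = 3 (lower bound: χ ≥ ω).
The clique on [7, 9, 16] has size 3, forcing χ ≥ 3, and the coloring below uses 3 colors, so χ(G) = 3.
A valid 3-coloring: color 1: [7, 8, 11]; color 2: [10, 12, 15, 16]; color 3: [9, 13, 14, 17].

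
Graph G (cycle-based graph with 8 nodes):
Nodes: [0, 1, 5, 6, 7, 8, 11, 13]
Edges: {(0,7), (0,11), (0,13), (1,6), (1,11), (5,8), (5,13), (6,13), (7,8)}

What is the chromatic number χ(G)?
χ(G) = 3

Clique number ω(G) = 2 (lower bound: χ ≥ ω).
Odd cycle [6, 1, 11, 0, 13] needs 3 colors (χ ≥ 3).
The coloring below uses 3 colors, so χ(G) = 3.
A valid 3-coloring: color 1: [1, 7, 13]; color 2: [0, 6, 8]; color 3: [5, 11].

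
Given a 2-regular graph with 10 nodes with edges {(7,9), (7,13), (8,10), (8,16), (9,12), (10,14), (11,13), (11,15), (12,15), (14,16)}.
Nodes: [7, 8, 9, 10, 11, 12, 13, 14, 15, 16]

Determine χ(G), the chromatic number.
χ(G) = 2

Clique number ω(G) = 2 (lower bound: χ ≥ ω).
The graph is bipartite (no odd cycle), so 2 colors suffice: χ(G) = 2.
A valid 2-coloring: color 1: [7, 8, 11, 12, 14]; color 2: [9, 10, 13, 15, 16].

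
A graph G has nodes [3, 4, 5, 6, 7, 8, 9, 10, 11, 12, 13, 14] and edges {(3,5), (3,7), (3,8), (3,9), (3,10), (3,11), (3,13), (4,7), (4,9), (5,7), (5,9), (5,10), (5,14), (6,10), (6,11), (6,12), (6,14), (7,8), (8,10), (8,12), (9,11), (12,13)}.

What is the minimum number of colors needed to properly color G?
χ(G) = 3

Clique number ω(G) = 3 (lower bound: χ ≥ ω).
The clique on [3, 8, 10] has size 3, forcing χ ≥ 3, and the coloring below uses 3 colors, so χ(G) = 3.
A valid 3-coloring: color 1: [3, 4, 6]; color 2: [5, 8, 11, 13]; color 3: [7, 9, 10, 12, 14].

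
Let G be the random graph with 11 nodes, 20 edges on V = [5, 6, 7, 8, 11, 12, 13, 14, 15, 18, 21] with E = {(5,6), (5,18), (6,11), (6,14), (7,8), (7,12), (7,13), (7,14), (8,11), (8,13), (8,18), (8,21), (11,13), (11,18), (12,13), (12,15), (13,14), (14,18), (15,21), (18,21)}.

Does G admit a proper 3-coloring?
A valid 3-coloring: color 1: [6, 13, 15, 18]; color 2: [5, 8, 12, 14]; color 3: [7, 11, 21].
(χ(G) = 3 ≤ 3.)

Yes, G is 3-colorable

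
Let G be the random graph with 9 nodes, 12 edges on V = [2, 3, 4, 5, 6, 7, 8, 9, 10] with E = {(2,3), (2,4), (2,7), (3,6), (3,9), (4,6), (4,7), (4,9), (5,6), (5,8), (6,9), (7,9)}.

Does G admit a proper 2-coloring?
No, G is not 2-colorable

The clique on vertices [3, 6, 9] has size 3 > 2, so it alone needs 3 colors.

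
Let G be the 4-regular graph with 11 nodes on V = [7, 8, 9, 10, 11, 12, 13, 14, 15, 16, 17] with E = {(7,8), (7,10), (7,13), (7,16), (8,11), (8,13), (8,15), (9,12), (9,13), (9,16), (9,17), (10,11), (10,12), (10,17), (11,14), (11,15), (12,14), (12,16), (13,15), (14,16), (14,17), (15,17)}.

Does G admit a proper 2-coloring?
No, G is not 2-colorable

The clique on vertices [7, 8, 13] has size 3 > 2, so it alone needs 3 colors.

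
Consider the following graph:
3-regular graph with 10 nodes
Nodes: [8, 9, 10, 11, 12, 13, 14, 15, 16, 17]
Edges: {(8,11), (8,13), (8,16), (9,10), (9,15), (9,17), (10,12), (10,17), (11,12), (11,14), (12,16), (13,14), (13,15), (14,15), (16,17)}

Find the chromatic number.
Clique number ω(G) = 3 (lower bound: χ ≥ ω).
The clique on [9, 10, 17] has size 3, forcing χ ≥ 3, and the coloring below uses 3 colors, so χ(G) = 3.
A valid 3-coloring: color 1: [10, 11, 15, 16]; color 2: [9, 12, 13]; color 3: [8, 14, 17].

χ(G) = 3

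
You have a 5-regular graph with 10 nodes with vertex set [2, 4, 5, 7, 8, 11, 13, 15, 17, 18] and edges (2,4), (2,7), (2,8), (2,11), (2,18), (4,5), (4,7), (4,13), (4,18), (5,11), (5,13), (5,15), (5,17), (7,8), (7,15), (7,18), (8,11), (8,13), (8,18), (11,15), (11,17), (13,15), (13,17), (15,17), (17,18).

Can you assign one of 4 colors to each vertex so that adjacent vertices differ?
Yes, G is 4-colorable

A valid 4-coloring: color 1: [4, 8, 17]; color 2: [7, 11, 13]; color 3: [2, 5]; color 4: [15, 18].
(χ(G) = 4 ≤ 4.)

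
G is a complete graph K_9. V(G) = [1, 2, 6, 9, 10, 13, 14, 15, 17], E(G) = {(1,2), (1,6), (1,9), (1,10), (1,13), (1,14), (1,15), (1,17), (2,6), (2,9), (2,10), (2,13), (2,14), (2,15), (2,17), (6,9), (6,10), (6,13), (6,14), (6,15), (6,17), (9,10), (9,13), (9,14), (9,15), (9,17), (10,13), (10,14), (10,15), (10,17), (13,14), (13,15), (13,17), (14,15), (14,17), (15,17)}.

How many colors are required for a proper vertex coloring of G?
χ(G) = 9

Clique number ω(G) = 9 (lower bound: χ ≥ ω).
The clique on [1, 2, 6, 9, 10, 13, 14, 15, 17] has size 9, forcing χ ≥ 9, and the coloring below uses 9 colors, so χ(G) = 9.
A valid 9-coloring: color 1: [9]; color 2: [15]; color 3: [1]; color 4: [10]; color 5: [14]; color 6: [6]; color 7: [13]; color 8: [17]; color 9: [2].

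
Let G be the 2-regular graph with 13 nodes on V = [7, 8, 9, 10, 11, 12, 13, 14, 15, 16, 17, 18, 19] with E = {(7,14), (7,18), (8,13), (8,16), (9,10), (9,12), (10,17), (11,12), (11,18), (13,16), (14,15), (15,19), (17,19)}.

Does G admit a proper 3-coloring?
A valid 3-coloring: color 1: [7, 9, 11, 15, 16, 17]; color 2: [8, 10, 12, 14, 18, 19]; color 3: [13].
(χ(G) = 3 ≤ 3.)

Yes, G is 3-colorable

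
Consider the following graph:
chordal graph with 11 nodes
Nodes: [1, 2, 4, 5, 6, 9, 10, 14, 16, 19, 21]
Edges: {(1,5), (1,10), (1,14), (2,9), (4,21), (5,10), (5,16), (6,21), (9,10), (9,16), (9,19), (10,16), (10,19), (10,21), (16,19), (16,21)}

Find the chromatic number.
χ(G) = 4

Clique number ω(G) = 4 (lower bound: χ ≥ ω).
The clique on [9, 10, 16, 19] has size 4, forcing χ ≥ 4, and the coloring below uses 4 colors, so χ(G) = 4.
A valid 4-coloring: color 1: [2, 4, 6, 10, 14]; color 2: [1, 16]; color 3: [5, 9, 21]; color 4: [19].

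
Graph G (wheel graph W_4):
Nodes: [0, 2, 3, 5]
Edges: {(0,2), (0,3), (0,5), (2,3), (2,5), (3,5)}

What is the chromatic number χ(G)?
χ(G) = 4

Clique number ω(G) = 4 (lower bound: χ ≥ ω).
The clique on [0, 2, 3, 5] has size 4, forcing χ ≥ 4, and the coloring below uses 4 colors, so χ(G) = 4.
A valid 4-coloring: color 1: [5]; color 2: [0]; color 3: [3]; color 4: [2].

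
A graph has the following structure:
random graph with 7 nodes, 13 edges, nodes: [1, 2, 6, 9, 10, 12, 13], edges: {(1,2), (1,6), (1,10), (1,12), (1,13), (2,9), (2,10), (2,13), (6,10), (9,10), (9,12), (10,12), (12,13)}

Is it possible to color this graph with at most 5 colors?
A valid 5-coloring: color 1: [10, 13]; color 2: [1, 9]; color 3: [2, 6, 12].
(χ(G) = 3 ≤ 5.)

Yes, G is 5-colorable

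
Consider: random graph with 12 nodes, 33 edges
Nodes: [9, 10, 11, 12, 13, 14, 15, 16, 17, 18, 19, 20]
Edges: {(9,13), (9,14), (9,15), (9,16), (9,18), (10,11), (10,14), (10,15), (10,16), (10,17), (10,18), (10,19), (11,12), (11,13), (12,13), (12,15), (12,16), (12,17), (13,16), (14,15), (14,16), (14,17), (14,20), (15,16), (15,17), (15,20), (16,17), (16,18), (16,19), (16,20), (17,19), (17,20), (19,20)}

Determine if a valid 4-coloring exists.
No, G is not 4-colorable

The clique on vertices [10, 14, 15, 16, 17] has size 5 > 4, so it alone needs 5 colors.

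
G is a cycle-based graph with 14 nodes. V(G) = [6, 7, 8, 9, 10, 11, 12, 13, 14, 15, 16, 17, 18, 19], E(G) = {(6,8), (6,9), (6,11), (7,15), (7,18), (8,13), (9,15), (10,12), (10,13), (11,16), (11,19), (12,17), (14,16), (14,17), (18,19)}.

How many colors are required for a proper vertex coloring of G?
χ(G) = 3

Clique number ω(G) = 2 (lower bound: χ ≥ ω).
Odd cycle [16, 14, 17, 12, 10, 13, 8, 6, 11] needs 3 colors (χ ≥ 3).
The coloring below uses 3 colors, so χ(G) = 3.
A valid 3-coloring: color 1: [11, 12, 13, 14, 15, 18]; color 2: [6, 7, 10, 16, 17, 19]; color 3: [8, 9].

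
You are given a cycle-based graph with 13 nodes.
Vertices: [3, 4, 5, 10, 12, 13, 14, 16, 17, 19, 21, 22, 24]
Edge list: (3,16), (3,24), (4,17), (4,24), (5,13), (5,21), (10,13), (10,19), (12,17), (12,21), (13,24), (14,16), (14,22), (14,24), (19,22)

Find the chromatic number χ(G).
χ(G) = 3

Clique number ω(G) = 2 (lower bound: χ ≥ ω).
Odd cycle [21, 5, 13, 24, 4, 17, 12] needs 3 colors (χ ≥ 3).
The coloring below uses 3 colors, so χ(G) = 3.
A valid 3-coloring: color 1: [5, 10, 12, 16, 22, 24]; color 2: [3, 13, 14, 17, 19, 21]; color 3: [4].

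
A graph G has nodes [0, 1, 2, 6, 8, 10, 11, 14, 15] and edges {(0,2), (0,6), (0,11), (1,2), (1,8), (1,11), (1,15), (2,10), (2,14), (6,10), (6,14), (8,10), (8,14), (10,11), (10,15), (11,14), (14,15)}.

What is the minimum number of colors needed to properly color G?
χ(G) = 2

Clique number ω(G) = 2 (lower bound: χ ≥ ω).
The graph is bipartite (no odd cycle), so 2 colors suffice: χ(G) = 2.
A valid 2-coloring: color 1: [0, 1, 10, 14]; color 2: [2, 6, 8, 11, 15].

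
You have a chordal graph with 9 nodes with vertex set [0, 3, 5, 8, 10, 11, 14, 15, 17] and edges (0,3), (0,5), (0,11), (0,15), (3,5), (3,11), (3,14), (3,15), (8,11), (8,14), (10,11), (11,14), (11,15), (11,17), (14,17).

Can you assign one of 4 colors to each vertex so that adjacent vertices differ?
Yes, G is 4-colorable

A valid 4-coloring: color 1: [5, 11]; color 2: [3, 8, 10, 17]; color 3: [0, 14]; color 4: [15].
(χ(G) = 4 ≤ 4.)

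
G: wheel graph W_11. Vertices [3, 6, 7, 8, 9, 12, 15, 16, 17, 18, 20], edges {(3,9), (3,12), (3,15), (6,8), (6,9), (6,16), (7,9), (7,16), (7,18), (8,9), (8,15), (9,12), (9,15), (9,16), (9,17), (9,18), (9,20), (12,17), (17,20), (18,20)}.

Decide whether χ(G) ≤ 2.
The clique on vertices [3, 9, 12] has size 3 > 2, so it alone needs 3 colors.

No, G is not 2-colorable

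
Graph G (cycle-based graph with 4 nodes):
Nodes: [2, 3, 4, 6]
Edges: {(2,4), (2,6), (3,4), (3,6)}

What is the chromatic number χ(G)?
Clique number ω(G) = 2 (lower bound: χ ≥ ω).
The graph is bipartite (no odd cycle), so 2 colors suffice: χ(G) = 2.
A valid 2-coloring: color 1: [4, 6]; color 2: [2, 3].

χ(G) = 2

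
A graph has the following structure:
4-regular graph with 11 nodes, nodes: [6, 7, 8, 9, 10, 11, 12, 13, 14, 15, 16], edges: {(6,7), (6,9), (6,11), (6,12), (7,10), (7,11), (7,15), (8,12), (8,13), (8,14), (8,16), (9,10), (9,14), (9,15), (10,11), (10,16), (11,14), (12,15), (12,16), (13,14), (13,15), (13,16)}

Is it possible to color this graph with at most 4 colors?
A valid 4-coloring: color 1: [7, 14, 16]; color 2: [6, 8, 10, 15]; color 3: [9, 11, 12, 13].
(χ(G) = 3 ≤ 4.)

Yes, G is 4-colorable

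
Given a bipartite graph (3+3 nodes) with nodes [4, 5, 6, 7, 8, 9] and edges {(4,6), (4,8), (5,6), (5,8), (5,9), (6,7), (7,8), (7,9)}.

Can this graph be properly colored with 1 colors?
Edge (4,8) forces its endpoints to differ, so 1 color is not enough.

No, G is not 1-colorable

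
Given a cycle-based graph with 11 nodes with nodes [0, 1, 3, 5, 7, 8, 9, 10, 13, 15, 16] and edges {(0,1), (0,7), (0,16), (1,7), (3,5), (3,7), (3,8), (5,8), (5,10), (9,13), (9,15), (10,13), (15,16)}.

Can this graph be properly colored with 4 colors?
Yes, G is 4-colorable

A valid 4-coloring: color 1: [0, 3, 13, 15]; color 2: [5, 7, 9, 16]; color 3: [1, 8, 10].
(χ(G) = 3 ≤ 4.)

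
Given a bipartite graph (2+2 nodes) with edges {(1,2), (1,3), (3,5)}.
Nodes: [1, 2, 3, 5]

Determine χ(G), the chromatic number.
χ(G) = 2

Clique number ω(G) = 2 (lower bound: χ ≥ ω).
The graph is bipartite (no odd cycle), so 2 colors suffice: χ(G) = 2.
A valid 2-coloring: color 1: [1, 5]; color 2: [2, 3].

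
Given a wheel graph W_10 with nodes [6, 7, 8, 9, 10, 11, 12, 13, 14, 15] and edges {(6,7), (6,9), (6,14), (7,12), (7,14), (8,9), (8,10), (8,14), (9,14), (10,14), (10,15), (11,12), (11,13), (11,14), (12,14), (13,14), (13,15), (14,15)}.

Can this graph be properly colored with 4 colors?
Yes, G is 4-colorable

A valid 4-coloring: color 1: [14]; color 2: [6, 10, 12, 13]; color 3: [7, 8, 11, 15]; color 4: [9].
(χ(G) = 4 ≤ 4.)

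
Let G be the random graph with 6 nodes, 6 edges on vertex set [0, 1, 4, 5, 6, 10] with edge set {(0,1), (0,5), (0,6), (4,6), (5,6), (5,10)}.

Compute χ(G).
Clique number ω(G) = 3 (lower bound: χ ≥ ω).
The clique on [0, 5, 6] has size 3, forcing χ ≥ 3, and the coloring below uses 3 colors, so χ(G) = 3.
A valid 3-coloring: color 1: [1, 4, 5]; color 2: [6, 10]; color 3: [0].

χ(G) = 3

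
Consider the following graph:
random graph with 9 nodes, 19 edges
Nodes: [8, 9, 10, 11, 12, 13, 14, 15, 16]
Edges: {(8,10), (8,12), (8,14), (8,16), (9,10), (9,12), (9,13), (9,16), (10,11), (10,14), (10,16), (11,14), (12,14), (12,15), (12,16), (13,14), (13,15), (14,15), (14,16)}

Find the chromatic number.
χ(G) = 4

Clique number ω(G) = 4 (lower bound: χ ≥ ω).
The clique on [8, 10, 14, 16] has size 4, forcing χ ≥ 4, and the coloring below uses 4 colors, so χ(G) = 4.
A valid 4-coloring: color 1: [9, 14]; color 2: [10, 12, 13]; color 3: [11, 15, 16]; color 4: [8].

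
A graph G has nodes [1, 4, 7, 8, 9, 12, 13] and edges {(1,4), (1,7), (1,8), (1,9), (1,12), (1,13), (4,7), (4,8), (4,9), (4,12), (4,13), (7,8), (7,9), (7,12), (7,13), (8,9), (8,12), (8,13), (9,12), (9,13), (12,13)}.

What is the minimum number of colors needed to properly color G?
χ(G) = 7

Clique number ω(G) = 7 (lower bound: χ ≥ ω).
The clique on [1, 4, 7, 8, 9, 12, 13] has size 7, forcing χ ≥ 7, and the coloring below uses 7 colors, so χ(G) = 7.
A valid 7-coloring: color 1: [7]; color 2: [1]; color 3: [13]; color 4: [4]; color 5: [12]; color 6: [9]; color 7: [8].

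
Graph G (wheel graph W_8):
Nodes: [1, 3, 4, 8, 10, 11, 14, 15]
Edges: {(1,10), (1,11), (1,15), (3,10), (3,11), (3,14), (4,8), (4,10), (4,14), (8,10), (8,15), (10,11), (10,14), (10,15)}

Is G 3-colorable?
No, G is not 3-colorable

Odd cycle [8, 15, 1, 11, 3, 14, 4] needs 3 colors (χ ≥ 3).
Vertex 10 is adjacent to every vertex of [1, 3, 4, 8, 11, 14, 15], which already need 3 colors among themselves, so 10 needs a new color (χ ≥ 4).
Hence χ(G) ≥ 4 > 3, so no proper 3-coloring exists.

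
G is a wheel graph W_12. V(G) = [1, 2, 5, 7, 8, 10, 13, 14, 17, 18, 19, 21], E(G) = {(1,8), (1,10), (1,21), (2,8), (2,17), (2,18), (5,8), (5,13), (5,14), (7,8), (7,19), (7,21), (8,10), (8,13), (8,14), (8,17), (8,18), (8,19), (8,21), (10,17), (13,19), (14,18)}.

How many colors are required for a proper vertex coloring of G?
χ(G) = 4

Clique number ω(G) = 3 (lower bound: χ ≥ ω).
Odd cycle [1, 10, 17, 2, 18, 14, 5, 13, 19, 7, 21] needs 3 colors (χ ≥ 3).
Vertex 8 is adjacent to every vertex of [1, 2, 5, 7, 10, 13, 14, 17, 18, 19, 21], which already need 3 colors among themselves, so 8 needs a new color (χ ≥ 4).
The coloring below uses 4 colors, so χ(G) = 4.
A valid 4-coloring: color 1: [8]; color 2: [1, 5, 7, 17, 18]; color 3: [2, 10, 13, 14, 21]; color 4: [19].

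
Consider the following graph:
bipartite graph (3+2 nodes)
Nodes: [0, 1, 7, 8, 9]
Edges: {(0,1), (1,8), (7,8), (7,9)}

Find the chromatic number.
Clique number ω(G) = 2 (lower bound: χ ≥ ω).
The graph is bipartite (no odd cycle), so 2 colors suffice: χ(G) = 2.
A valid 2-coloring: color 1: [0, 8, 9]; color 2: [1, 7].

χ(G) = 2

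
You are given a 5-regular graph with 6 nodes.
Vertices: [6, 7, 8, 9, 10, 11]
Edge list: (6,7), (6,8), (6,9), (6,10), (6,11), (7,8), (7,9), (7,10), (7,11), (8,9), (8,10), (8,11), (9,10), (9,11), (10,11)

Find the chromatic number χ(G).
Clique number ω(G) = 6 (lower bound: χ ≥ ω).
The clique on [6, 7, 8, 9, 10, 11] has size 6, forcing χ ≥ 6, and the coloring below uses 6 colors, so χ(G) = 6.
A valid 6-coloring: color 1: [7]; color 2: [9]; color 3: [10]; color 4: [6]; color 5: [8]; color 6: [11].

χ(G) = 6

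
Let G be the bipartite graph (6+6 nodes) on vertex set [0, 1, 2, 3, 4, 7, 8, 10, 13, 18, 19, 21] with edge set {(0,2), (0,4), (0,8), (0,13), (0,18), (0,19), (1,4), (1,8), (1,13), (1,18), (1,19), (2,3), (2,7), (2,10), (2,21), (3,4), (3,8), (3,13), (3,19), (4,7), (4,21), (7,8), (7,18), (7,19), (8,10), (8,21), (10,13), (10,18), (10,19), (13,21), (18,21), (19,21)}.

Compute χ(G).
χ(G) = 2

Clique number ω(G) = 2 (lower bound: χ ≥ ω).
The graph is bipartite (no odd cycle), so 2 colors suffice: χ(G) = 2.
A valid 2-coloring: color 1: [2, 4, 8, 13, 18, 19]; color 2: [0, 1, 3, 7, 10, 21].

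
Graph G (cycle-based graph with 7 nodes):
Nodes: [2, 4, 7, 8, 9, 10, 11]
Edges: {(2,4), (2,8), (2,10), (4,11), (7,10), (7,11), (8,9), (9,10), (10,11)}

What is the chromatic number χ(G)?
Clique number ω(G) = 3 (lower bound: χ ≥ ω).
The clique on [7, 10, 11] has size 3, forcing χ ≥ 3, and the coloring below uses 3 colors, so χ(G) = 3.
A valid 3-coloring: color 1: [4, 8, 10]; color 2: [2, 9, 11]; color 3: [7].

χ(G) = 3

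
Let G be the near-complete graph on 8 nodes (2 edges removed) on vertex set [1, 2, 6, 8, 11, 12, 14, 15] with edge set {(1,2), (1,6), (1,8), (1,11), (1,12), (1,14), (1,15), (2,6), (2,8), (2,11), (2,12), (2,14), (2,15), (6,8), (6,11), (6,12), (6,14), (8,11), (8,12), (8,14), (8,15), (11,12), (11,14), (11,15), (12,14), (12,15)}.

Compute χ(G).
Clique number ω(G) = 7 (lower bound: χ ≥ ω).
The clique on [1, 2, 6, 8, 11, 12, 14] has size 7, forcing χ ≥ 7, and the coloring below uses 7 colors, so χ(G) = 7.
A valid 7-coloring: color 1: [11]; color 2: [8]; color 3: [12]; color 4: [1]; color 5: [2]; color 6: [6, 15]; color 7: [14].

χ(G) = 7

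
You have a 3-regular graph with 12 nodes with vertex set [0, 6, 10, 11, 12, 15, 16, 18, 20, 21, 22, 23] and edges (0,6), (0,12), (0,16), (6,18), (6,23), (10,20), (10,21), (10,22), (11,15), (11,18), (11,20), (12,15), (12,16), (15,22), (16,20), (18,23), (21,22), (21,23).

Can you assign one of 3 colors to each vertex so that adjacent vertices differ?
Yes, G is 3-colorable

A valid 3-coloring: color 1: [0, 10, 15, 18]; color 2: [11, 16, 22, 23]; color 3: [6, 12, 20, 21].
(χ(G) = 3 ≤ 3.)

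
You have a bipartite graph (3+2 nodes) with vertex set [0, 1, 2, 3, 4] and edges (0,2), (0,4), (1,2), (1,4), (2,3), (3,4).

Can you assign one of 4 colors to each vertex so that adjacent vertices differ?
A valid 4-coloring: color 1: [2, 4]; color 2: [0, 1, 3].
(χ(G) = 2 ≤ 4.)

Yes, G is 4-colorable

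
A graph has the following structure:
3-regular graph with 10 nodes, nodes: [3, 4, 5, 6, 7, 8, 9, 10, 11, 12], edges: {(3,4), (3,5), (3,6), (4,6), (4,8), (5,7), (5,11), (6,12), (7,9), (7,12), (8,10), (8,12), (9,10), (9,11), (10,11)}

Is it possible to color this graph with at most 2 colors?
No, G is not 2-colorable

The clique on vertices [3, 4, 6] has size 3 > 2, so it alone needs 3 colors.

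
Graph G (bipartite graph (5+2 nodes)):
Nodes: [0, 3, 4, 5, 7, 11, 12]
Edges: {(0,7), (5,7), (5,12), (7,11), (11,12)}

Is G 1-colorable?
No, G is not 1-colorable

Edge (11,12) forces its endpoints to differ, so 1 color is not enough.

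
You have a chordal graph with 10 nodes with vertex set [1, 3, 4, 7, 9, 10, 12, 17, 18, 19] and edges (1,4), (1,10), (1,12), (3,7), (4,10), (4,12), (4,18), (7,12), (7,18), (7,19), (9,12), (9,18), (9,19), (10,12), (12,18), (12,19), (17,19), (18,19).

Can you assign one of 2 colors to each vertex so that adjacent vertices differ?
The clique on vertices [1, 4, 10, 12] has size 4 > 2, so it alone needs 4 colors.

No, G is not 2-colorable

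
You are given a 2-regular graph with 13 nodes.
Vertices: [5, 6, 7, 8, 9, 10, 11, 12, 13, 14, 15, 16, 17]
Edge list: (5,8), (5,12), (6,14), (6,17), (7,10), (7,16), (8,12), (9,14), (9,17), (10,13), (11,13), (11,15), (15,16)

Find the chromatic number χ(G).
χ(G) = 3

Clique number ω(G) = 3 (lower bound: χ ≥ ω).
The clique on [5, 8, 12] has size 3, forcing χ ≥ 3, and the coloring below uses 3 colors, so χ(G) = 3.
A valid 3-coloring: color 1: [5, 10, 11, 14, 16, 17]; color 2: [6, 7, 8, 9, 13, 15]; color 3: [12].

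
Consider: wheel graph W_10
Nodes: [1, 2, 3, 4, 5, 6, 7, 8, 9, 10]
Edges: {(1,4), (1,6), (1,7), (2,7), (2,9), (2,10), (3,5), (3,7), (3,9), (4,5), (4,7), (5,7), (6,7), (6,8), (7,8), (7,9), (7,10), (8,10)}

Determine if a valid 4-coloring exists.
A valid 4-coloring: color 1: [7]; color 2: [1, 5, 8, 9]; color 3: [3, 4, 6, 10]; color 4: [2].
(χ(G) = 4 ≤ 4.)

Yes, G is 4-colorable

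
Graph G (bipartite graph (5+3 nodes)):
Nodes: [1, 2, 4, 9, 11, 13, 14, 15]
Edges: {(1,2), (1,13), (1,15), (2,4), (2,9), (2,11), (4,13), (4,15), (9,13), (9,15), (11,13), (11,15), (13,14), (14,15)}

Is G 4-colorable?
A valid 4-coloring: color 1: [2, 13, 15]; color 2: [1, 4, 9, 11, 14].
(χ(G) = 2 ≤ 4.)

Yes, G is 4-colorable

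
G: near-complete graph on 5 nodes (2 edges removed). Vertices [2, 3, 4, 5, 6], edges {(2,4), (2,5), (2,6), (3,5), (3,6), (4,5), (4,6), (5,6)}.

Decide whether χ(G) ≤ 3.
The clique on vertices [2, 4, 5, 6] has size 4 > 3, so it alone needs 4 colors.

No, G is not 3-colorable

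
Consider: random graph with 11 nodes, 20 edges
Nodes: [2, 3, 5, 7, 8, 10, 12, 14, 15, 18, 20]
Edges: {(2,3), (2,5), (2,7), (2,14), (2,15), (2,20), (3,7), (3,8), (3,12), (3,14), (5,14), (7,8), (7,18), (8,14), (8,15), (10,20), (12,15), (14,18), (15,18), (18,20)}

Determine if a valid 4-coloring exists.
A valid 4-coloring: color 1: [2, 8, 10, 12, 18]; color 2: [7, 14, 15, 20]; color 3: [3, 5].
(χ(G) = 3 ≤ 4.)

Yes, G is 4-colorable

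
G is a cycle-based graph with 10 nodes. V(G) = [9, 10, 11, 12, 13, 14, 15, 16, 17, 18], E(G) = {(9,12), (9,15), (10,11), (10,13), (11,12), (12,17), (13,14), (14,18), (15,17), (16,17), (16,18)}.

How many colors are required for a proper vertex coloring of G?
Clique number ω(G) = 2 (lower bound: χ ≥ ω).
The graph is bipartite (no odd cycle), so 2 colors suffice: χ(G) = 2.
A valid 2-coloring: color 1: [9, 11, 13, 17, 18]; color 2: [10, 12, 14, 15, 16].

χ(G) = 2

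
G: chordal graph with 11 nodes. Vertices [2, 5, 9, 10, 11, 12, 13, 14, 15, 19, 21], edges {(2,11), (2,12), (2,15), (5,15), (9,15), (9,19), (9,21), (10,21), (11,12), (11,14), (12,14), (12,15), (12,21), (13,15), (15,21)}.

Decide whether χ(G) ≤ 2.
No, G is not 2-colorable

The clique on vertices [2, 11, 12] has size 3 > 2, so it alone needs 3 colors.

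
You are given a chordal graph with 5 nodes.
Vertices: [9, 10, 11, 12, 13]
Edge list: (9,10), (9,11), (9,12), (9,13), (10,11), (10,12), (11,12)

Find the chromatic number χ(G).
Clique number ω(G) = 4 (lower bound: χ ≥ ω).
The clique on [9, 10, 11, 12] has size 4, forcing χ ≥ 4, and the coloring below uses 4 colors, so χ(G) = 4.
A valid 4-coloring: color 1: [9]; color 2: [10, 13]; color 3: [12]; color 4: [11].

χ(G) = 4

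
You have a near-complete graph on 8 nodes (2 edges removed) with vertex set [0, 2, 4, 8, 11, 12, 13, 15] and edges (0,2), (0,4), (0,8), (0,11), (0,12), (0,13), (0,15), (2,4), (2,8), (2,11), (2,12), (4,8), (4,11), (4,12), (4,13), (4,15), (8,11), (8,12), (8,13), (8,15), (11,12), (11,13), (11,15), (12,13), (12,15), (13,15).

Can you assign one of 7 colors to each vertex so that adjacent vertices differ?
Yes, G is 7-colorable

A valid 7-coloring: color 1: [0]; color 2: [8]; color 3: [11]; color 4: [4]; color 5: [12]; color 6: [2, 15]; color 7: [13].
(χ(G) = 7 ≤ 7.)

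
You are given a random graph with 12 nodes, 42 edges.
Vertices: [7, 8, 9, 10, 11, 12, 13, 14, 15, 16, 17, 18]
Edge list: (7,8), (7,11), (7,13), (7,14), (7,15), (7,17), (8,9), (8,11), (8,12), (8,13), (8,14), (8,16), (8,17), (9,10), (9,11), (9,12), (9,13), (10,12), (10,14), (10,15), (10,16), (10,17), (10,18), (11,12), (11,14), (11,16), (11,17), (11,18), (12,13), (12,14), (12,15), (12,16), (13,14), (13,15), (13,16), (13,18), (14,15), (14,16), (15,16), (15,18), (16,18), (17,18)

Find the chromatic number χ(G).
χ(G) = 5

Clique number ω(G) = 5 (lower bound: χ ≥ ω).
The clique on [8, 11, 12, 14, 16] has size 5, forcing χ ≥ 5, and the coloring below uses 5 colors, so χ(G) = 5.
A valid 5-coloring: color 1: [10, 11, 13]; color 2: [7, 9, 16]; color 3: [8, 15]; color 4: [12, 17]; color 5: [14, 18].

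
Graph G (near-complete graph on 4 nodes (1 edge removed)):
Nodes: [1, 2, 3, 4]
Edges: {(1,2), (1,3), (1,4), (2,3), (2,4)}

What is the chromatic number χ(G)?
χ(G) = 3

Clique number ω(G) = 3 (lower bound: χ ≥ ω).
The clique on [1, 2, 3] has size 3, forcing χ ≥ 3, and the coloring below uses 3 colors, so χ(G) = 3.
A valid 3-coloring: color 1: [1]; color 2: [2]; color 3: [3, 4].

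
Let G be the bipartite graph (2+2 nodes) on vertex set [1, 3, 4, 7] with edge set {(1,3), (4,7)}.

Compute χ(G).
χ(G) = 2

Clique number ω(G) = 2 (lower bound: χ ≥ ω).
The graph is bipartite (no odd cycle), so 2 colors suffice: χ(G) = 2.
A valid 2-coloring: color 1: [1, 4]; color 2: [3, 7].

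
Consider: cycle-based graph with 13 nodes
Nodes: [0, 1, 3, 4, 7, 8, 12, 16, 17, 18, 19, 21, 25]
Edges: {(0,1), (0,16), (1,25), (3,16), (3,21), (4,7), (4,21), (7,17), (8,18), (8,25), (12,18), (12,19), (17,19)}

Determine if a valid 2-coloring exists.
No, G is not 2-colorable

Odd cycle [21, 3, 16, 0, 1, 25, 8, 18, 12, 19, 17, 7, 4] needs 3 colors (χ ≥ 3).
Hence χ(G) ≥ 3 > 2, so no proper 2-coloring exists.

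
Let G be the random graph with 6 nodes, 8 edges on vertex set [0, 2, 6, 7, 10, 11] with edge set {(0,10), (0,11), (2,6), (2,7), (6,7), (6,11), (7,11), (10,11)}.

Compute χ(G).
Clique number ω(G) = 3 (lower bound: χ ≥ ω).
The clique on [2, 6, 7] has size 3, forcing χ ≥ 3, and the coloring below uses 3 colors, so χ(G) = 3.
A valid 3-coloring: color 1: [2, 11]; color 2: [0, 7]; color 3: [6, 10].

χ(G) = 3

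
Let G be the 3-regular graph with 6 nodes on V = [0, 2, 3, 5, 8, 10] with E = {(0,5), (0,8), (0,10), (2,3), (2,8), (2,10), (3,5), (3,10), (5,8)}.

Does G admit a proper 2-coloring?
The clique on vertices [0, 5, 8] has size 3 > 2, so it alone needs 3 colors.

No, G is not 2-colorable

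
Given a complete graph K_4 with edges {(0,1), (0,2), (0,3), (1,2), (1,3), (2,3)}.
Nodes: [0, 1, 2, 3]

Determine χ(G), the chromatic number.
Clique number ω(G) = 4 (lower bound: χ ≥ ω).
The clique on [0, 1, 2, 3] has size 4, forcing χ ≥ 4, and the coloring below uses 4 colors, so χ(G) = 4.
A valid 4-coloring: color 1: [0]; color 2: [2]; color 3: [3]; color 4: [1].

χ(G) = 4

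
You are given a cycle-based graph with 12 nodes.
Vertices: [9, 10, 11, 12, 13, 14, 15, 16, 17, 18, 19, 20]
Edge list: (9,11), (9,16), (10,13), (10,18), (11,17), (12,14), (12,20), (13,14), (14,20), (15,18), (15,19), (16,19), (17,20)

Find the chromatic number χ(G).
Clique number ω(G) = 3 (lower bound: χ ≥ ω).
The clique on [12, 14, 20] has size 3, forcing χ ≥ 3, and the coloring below uses 3 colors, so χ(G) = 3.
A valid 3-coloring: color 1: [10, 11, 14, 15, 16]; color 2: [9, 13, 18, 19, 20]; color 3: [12, 17].

χ(G) = 3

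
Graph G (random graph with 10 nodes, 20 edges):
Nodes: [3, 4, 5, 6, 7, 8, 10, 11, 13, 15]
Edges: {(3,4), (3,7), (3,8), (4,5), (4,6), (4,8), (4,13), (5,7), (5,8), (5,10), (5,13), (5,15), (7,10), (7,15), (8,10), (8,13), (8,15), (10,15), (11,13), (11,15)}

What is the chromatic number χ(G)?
χ(G) = 4

Clique number ω(G) = 4 (lower bound: χ ≥ ω).
The clique on [5, 8, 10, 15] has size 4, forcing χ ≥ 4, and the coloring below uses 4 colors, so χ(G) = 4.
A valid 4-coloring: color 1: [3, 5, 6, 11]; color 2: [7, 8]; color 3: [4, 15]; color 4: [10, 13].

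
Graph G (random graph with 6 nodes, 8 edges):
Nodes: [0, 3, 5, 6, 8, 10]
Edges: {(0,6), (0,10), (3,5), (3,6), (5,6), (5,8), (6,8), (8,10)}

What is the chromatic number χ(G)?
Clique number ω(G) = 3 (lower bound: χ ≥ ω).
The clique on [5, 6, 8] has size 3, forcing χ ≥ 3, and the coloring below uses 3 colors, so χ(G) = 3.
A valid 3-coloring: color 1: [6, 10]; color 2: [0, 3, 8]; color 3: [5].

χ(G) = 3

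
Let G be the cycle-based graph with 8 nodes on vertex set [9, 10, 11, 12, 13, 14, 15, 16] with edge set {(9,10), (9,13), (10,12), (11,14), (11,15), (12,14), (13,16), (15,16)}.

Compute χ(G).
Clique number ω(G) = 2 (lower bound: χ ≥ ω).
The graph is bipartite (no odd cycle), so 2 colors suffice: χ(G) = 2.
A valid 2-coloring: color 1: [9, 11, 12, 16]; color 2: [10, 13, 14, 15].

χ(G) = 2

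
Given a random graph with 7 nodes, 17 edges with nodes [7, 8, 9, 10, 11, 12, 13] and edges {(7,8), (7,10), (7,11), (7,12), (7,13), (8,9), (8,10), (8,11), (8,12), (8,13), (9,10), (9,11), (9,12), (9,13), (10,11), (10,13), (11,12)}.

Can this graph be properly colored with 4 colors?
Yes, G is 4-colorable

A valid 4-coloring: color 1: [8]; color 2: [10, 12]; color 3: [7, 9]; color 4: [11, 13].
(χ(G) = 4 ≤ 4.)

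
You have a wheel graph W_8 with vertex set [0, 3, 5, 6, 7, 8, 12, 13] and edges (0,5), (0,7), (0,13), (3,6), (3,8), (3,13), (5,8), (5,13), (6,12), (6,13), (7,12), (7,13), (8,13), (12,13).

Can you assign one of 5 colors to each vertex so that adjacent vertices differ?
A valid 5-coloring: color 1: [13]; color 2: [6, 7, 8]; color 3: [3, 5, 12]; color 4: [0].
(χ(G) = 4 ≤ 5.)

Yes, G is 5-colorable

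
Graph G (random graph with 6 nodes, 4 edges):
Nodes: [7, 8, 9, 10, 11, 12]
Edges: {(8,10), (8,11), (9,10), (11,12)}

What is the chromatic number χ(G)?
χ(G) = 2

Clique number ω(G) = 2 (lower bound: χ ≥ ω).
The graph is bipartite (no odd cycle), so 2 colors suffice: χ(G) = 2.
A valid 2-coloring: color 1: [7, 10, 11]; color 2: [8, 9, 12].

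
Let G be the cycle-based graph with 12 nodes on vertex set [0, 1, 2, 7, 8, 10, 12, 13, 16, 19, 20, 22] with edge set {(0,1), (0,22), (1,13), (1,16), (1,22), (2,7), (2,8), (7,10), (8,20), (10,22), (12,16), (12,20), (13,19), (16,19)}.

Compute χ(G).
χ(G) = 3

Clique number ω(G) = 3 (lower bound: χ ≥ ω).
The clique on [0, 1, 22] has size 3, forcing χ ≥ 3, and the coloring below uses 3 colors, so χ(G) = 3.
A valid 3-coloring: color 1: [1, 8, 10, 12, 19]; color 2: [7, 13, 16, 20, 22]; color 3: [0, 2].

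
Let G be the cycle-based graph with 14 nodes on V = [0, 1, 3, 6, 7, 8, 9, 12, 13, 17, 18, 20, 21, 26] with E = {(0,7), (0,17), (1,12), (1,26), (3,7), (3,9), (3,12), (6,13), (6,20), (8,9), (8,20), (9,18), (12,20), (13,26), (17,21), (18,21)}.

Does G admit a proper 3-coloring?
Yes, G is 3-colorable

A valid 3-coloring: color 1: [0, 6, 9, 12, 21, 26]; color 2: [1, 3, 13, 17, 18, 20]; color 3: [7, 8].
(χ(G) = 3 ≤ 3.)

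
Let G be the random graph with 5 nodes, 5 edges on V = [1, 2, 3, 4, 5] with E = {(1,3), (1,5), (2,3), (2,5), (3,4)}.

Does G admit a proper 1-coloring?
Edge (1,3) forces its endpoints to differ, so 1 color is not enough.

No, G is not 1-colorable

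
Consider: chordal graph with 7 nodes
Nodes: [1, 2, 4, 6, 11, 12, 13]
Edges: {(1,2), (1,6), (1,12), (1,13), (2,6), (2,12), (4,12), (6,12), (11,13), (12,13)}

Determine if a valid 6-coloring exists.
A valid 6-coloring: color 1: [11, 12]; color 2: [1, 4]; color 3: [2, 13]; color 4: [6].
(χ(G) = 4 ≤ 6.)

Yes, G is 6-colorable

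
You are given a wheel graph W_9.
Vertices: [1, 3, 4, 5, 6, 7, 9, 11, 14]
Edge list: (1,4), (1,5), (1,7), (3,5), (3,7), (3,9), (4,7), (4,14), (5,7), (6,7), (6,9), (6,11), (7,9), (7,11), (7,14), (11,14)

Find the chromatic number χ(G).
Clique number ω(G) = 3 (lower bound: χ ≥ ω).
The clique on [1, 4, 7] has size 3, forcing χ ≥ 3, and the coloring below uses 3 colors, so χ(G) = 3.
A valid 3-coloring: color 1: [7]; color 2: [1, 3, 6, 14]; color 3: [4, 5, 9, 11].

χ(G) = 3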